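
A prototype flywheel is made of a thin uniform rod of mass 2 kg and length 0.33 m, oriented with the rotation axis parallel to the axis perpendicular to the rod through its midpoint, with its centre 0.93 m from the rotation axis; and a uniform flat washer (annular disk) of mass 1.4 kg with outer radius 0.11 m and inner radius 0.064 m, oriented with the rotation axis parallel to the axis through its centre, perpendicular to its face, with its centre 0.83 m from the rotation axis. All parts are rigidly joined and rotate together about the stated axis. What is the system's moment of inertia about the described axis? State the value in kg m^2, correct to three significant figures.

2.72

Thin rod: I_cm = (1/12)ML² = (1/12)(2)(0.33)² = 0.01815 kg m^2; centre at d = 0.93 m, so I = I_cm + Md² gives I = 0.01815 + (2)(0.93)² = 1.748 kg m^2.
Annular disk: I_cm = (1/2)M(R²+r²) = (1/2)(1.4)[(0.11)² + (0.064)²] = 0.011337 kg m^2; centre at d = 0.83 m, so I = I_cm + Md² gives I = 0.011337 + (1.4)(0.83)² = 0.9758 kg m^2.
Total I = 1.748 + 0.9758 = 2.7237 kg m^2.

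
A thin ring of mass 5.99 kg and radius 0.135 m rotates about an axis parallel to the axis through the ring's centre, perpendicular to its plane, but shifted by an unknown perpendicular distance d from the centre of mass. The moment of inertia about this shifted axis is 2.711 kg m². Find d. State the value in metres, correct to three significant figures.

0.659

About the centre-of-mass axis, I_cm = MR² = (5.99)(0.135)² = 0.10917 kg m².
Parallel axis theorem: I = I_cm + Md², so Md² = 2.711 − 0.10917 = 2.6018 kg m².
d = √(2.6018 / 5.99) = 0.65906 m.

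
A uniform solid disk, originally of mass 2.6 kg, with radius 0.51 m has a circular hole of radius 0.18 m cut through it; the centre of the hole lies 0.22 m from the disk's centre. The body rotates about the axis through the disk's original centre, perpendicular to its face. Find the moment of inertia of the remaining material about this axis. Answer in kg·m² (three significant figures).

0.317

Unpierced body about its centre: I₀ = (1/2)MR² = (1/2)(2.6)(0.51)² = 0.33813 kg·m².
The removed disk has mass m = M·(r/R)² = (2.6)(0.18/0.51)² = 0.32388 kg (same uniform areal density).
Its moment of inertia about the rotation axis (parallel-axis theorem): I_hole = (1/2)mr² + md² = (1/2)(0.32388)(0.18)² + (0.32388)(0.22)² = 0.020922 kg·m².
Treating the hole as negative mass, I = I₀ − I_hole = 0.33813 − 0.020922 = 0.31721 kg·m².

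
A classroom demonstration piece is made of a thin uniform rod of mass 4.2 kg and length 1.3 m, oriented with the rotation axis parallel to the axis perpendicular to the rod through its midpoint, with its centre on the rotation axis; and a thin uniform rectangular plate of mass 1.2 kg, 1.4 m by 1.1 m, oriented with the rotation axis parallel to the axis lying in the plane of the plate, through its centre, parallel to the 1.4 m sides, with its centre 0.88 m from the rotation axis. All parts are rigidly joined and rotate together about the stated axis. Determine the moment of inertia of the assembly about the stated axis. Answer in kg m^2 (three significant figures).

1.64

Thin rod: I_cm = (1/12)ML² = (1/12)(4.2)(1.3)² = 0.5915 kg m^2; axis through the centre, so I = 0.5915 kg m^2.
Rectangular plate: I_cm = (1/12)Mb² = (1/12)(1.2)(1.1)² = 0.121 kg m^2; centre at d = 0.88 m, so the parallel axis theorem gives I = 0.121 + (1.2)(0.88)² = 1.0503 kg m^2.
Total I = 0.5915 + 1.0503 = 1.6418 kg m^2.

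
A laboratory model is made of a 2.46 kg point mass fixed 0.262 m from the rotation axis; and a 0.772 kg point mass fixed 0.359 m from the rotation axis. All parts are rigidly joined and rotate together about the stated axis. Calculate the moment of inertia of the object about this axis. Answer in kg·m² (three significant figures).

0.268

Point mass: I_cm = 0; centre at d = 0.262 m, so the parallel axis theorem gives I = 0 + (2.46)(0.262)² = 0.16886 kg·m².
Point mass: I_cm = 0; centre at d = 0.359 m, so the parallel axis theorem gives I = 0 + (0.772)(0.359)² = 0.099496 kg·m².
Total I = 0.16886 + 0.099496 = 0.26836 kg·m².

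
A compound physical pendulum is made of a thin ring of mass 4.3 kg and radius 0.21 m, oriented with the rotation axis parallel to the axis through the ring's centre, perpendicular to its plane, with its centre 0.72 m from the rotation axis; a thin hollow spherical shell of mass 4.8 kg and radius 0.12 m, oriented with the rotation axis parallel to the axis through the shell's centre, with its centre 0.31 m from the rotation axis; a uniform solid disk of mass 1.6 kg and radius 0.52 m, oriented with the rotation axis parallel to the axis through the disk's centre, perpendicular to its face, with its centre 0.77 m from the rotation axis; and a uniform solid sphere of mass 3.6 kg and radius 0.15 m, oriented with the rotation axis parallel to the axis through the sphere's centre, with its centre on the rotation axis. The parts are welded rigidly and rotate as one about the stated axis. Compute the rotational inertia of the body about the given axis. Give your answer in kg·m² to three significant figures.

Thin ring: I_cm = MR² = (4.3)(0.21)² = 0.18963 kg·m²; centre at d = 0.72 m, so I = I_cm + Md² gives I = 0.18963 + (4.3)(0.72)² = 2.4188 kg·m².
Spherical shell: I_cm = (2/3)MR² = (2/3)(4.8)(0.12)² = 0.04608 kg·m²; centre at d = 0.31 m, so I = I_cm + Md² gives I = 0.04608 + (4.8)(0.31)² = 0.50736 kg·m².
Solid disk: I_cm = (1/2)MR² = (1/2)(1.6)(0.52)² = 0.21632 kg·m²; centre at d = 0.77 m, so I = I_cm + Md² gives I = 0.21632 + (1.6)(0.77)² = 1.165 kg·m².
Solid sphere: I_cm = (2/5)MR² = (2/5)(3.6)(0.15)² = 0.0324 kg·m²; axis through the centre, so I = 0.0324 kg·m².
Total I = 2.4188 + 0.50736 + 1.165 + 0.0324 = 4.1235 kg·m².

4.12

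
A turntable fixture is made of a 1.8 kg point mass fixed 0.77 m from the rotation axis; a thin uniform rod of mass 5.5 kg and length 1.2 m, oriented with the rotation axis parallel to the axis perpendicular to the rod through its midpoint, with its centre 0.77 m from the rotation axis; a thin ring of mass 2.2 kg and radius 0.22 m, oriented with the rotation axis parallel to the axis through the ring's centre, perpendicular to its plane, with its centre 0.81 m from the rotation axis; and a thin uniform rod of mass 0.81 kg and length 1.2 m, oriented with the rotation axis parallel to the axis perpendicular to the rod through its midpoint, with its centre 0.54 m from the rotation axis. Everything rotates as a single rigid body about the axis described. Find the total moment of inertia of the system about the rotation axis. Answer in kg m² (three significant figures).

Point mass: I_cm = 0; centre at d = 0.77 m, so I = I_cm + Md² gives I = 0 + (1.8)(0.77)² = 1.0672 kg m².
Thin rod: I_cm = (1/12)ML² = (1/12)(5.5)(1.2)² = 0.66 kg m²; centre at d = 0.77 m, so I = I_cm + Md² gives I = 0.66 + (5.5)(0.77)² = 3.9209 kg m².
Thin ring: I_cm = MR² = (2.2)(0.22)² = 0.10648 kg m²; centre at d = 0.81 m, so I = I_cm + Md² gives I = 0.10648 + (2.2)(0.81)² = 1.5499 kg m².
Thin rod: I_cm = (1/12)ML² = (1/12)(0.81)(1.2)² = 0.0972 kg m²; centre at d = 0.54 m, so I = I_cm + Md² gives I = 0.0972 + (0.81)(0.54)² = 0.3334 kg m².
Total I = 1.0672 + 3.9209 + 1.5499 + 0.3334 = 6.8715 kg m².

6.87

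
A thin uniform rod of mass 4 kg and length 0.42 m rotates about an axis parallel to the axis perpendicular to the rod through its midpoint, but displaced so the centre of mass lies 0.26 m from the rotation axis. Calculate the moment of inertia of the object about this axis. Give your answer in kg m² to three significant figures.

I_cm = (1/12)ML² = (1/12)(4)(0.42)² = 0.0588 kg m²; centre at d = 0.26 m, so I = I_cm + Md² gives I = 0.0588 + (4)(0.26)² = 0.3292 kg m².

0.329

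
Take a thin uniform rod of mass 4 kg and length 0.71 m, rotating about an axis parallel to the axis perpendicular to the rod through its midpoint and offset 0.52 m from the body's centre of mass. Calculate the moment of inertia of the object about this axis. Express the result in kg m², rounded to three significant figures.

I_cm = (1/12)ML² = (1/12)(4)(0.71)² = 0.16803 kg m²; centre at d = 0.52 m, so I = I_cm + Md² gives I = 0.16803 + (4)(0.52)² = 1.2496 kg m².

1.25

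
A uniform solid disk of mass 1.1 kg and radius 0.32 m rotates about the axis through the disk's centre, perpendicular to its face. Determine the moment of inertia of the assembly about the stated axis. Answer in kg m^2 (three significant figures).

I_cm = (1/2)MR² = (1/2)(1.1)(0.32)² = 0.05632 kg m^2; axis through the centre, so I = 0.05632 kg m^2.

0.0563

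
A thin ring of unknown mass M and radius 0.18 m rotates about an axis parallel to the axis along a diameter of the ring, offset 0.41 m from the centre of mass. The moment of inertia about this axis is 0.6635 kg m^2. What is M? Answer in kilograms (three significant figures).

3.60

I = I_cm + Md² = (1/2)MR² + Md² = M·[0.5·(0.18)² + (0.41)²] = M·0.1843.
So M = 0.6635 / 0.1843 = 3.6001 kg.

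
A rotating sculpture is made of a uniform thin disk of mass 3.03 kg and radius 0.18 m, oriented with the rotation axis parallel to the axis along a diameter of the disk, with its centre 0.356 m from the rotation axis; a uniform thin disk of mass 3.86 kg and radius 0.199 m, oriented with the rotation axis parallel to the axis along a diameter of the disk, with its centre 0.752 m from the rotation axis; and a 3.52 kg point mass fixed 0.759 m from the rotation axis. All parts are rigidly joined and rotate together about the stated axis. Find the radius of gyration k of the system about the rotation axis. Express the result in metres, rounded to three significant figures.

Thin disk: I_cm = (1/4)MR² = (1/4)(3.03)(0.18)² = 0.024543 kg·m²; centre at d = 0.356 m, so I = I_cm + Md² gives I = 0.024543 + (3.03)(0.356)² = 0.40855 kg·m².
Thin disk: I_cm = (1/4)MR² = (1/4)(3.86)(0.199)² = 0.038215 kg·m²; centre at d = 0.752 m, so I = I_cm + Md² gives I = 0.038215 + (3.86)(0.752)² = 2.2211 kg·m².
Point mass: I_cm = 0; centre at d = 0.759 m, so I = I_cm + Md² gives I = 0 + (3.52)(0.759)² = 2.0278 kg·m².
Total I = 4.6574 kg·m²; total mass M = 10.41 kg.
k = √(I/M) = √(4.6574/10.41) = 0.66888 m.

0.669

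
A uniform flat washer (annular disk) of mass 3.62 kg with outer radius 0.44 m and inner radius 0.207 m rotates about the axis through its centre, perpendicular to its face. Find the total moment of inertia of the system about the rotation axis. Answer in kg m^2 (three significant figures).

I_cm = (1/2)M(R²+r²) = (1/2)(3.62)[(0.44)² + (0.207)²] = 0.42797 kg m^2; axis through the centre, so I = 0.42797 kg m^2.

0.428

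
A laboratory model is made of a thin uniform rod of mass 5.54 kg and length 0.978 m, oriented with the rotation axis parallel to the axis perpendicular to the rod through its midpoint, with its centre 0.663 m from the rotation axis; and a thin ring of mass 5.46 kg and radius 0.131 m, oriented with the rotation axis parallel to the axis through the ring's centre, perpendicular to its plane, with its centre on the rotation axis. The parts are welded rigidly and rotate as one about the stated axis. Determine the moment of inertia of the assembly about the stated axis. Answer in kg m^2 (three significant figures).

2.97

Thin rod: I_cm = (1/12)ML² = (1/12)(5.54)(0.978)² = 0.44158 kg m^2; centre at d = 0.663 m, so I = I_cm + Md² gives I = 0.44158 + (5.54)(0.663)² = 2.8768 kg m^2.
Thin ring: I_cm = MR² = (5.46)(0.131)² = 0.093699 kg m^2; axis through the centre, so I = 0.093699 kg m^2.
Total I = 2.8768 + 0.093699 = 2.9705 kg m^2.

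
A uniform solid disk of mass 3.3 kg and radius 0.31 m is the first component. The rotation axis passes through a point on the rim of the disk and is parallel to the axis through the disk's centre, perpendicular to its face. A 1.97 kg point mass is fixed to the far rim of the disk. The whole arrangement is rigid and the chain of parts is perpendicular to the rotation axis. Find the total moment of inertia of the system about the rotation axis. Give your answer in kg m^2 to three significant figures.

1.23

Solid disk: I_cm = (1/2)MR² = (1/2)(3.3)(0.31)² = 0.15857 kg m^2; centre at d = 0.31 m, so the parallel axis theorem gives I = 0.15857 + (3.3)(0.31)² = 0.4757 kg m^2.
Point mass: I_cm = 0; centre at d = 0.31 + 0.31 = 0.62 m, so the parallel axis theorem gives I = 0 + (1.97)(0.62)² = 0.75727 kg m^2.
Total I = 0.4757 + 0.75727 = 1.233 kg m^2.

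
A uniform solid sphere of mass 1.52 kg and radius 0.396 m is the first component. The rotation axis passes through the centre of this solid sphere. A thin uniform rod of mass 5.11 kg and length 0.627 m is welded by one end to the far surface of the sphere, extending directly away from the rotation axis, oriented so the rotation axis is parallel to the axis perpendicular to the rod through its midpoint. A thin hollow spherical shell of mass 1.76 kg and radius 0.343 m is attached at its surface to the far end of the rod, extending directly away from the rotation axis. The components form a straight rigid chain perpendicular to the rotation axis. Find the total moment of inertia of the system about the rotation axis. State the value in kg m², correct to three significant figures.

6.26

Solid sphere: I_cm = (2/5)MR² = (2/5)(1.52)(0.396)² = 0.095344 kg m²; axis through the centre, so I = 0.095344 kg m².
Thin rod: I_cm = (1/12)ML² = (1/12)(5.11)(0.627)² = 0.16741 kg m²; centre at d = 0.396 + 0.3135 = 0.7095 m, so I = I_cm + Md² gives I = 0.16741 + (5.11)(0.7095)² = 2.7397 kg m².
Spherical shell: I_cm = (2/3)MR² = (2/3)(1.76)(0.343)² = 0.13804 kg m²; centre at d = 0.396 + 0.3135 + 0.3135 + 0.343 = 1.366 m, so I = I_cm + Md² gives I = 0.13804 + (1.76)(1.366)² = 3.4221 kg m².
Total I = 0.095344 + 2.7397 + 3.4221 = 6.2572 kg m².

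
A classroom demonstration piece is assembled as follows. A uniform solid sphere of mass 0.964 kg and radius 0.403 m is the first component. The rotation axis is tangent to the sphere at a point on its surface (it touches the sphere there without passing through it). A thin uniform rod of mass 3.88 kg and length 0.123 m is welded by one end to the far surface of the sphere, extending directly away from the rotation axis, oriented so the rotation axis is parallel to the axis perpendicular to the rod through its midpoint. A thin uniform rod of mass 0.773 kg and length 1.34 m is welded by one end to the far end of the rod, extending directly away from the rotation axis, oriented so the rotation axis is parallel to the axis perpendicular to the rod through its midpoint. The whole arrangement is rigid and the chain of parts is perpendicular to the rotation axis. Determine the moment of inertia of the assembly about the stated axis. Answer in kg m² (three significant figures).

5.24

Solid sphere: I_cm = (2/5)MR² = (2/5)(0.964)(0.403)² = 0.062625 kg m²; centre at d = 0.403 m, so the parallel axis theorem gives I = 0.062625 + (0.964)(0.403)² = 0.21919 kg m².
Thin rod: I_cm = (1/12)ML² = (1/12)(3.88)(0.123)² = 0.0048917 kg m²; centre at d = 0.403 + 0.403 + 0.0615 = 0.8675 m, so the parallel axis theorem gives I = 0.0048917 + (3.88)(0.8675)² = 2.9248 kg m².
Thin rod: I_cm = (1/12)ML² = (1/12)(0.773)(1.34)² = 0.11567 kg m²; centre at d = 0.403 + 0.403 + 0.0615 + 0.0615 + 0.67 = 1.599 m, so the parallel axis theorem gives I = 0.11567 + (0.773)(1.599)² = 2.0921 kg m².
Total I = 0.21919 + 2.9248 + 2.0921 = 5.2361 kg m².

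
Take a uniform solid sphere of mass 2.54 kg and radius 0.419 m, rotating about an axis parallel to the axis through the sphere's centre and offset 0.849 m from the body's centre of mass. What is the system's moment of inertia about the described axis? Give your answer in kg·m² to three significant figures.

2.01

I_cm = (2/5)MR² = (2/5)(2.54)(0.419)² = 0.17837 kg·m²; centre at d = 0.849 m, so I = I_cm + Md² gives I = 0.17837 + (2.54)(0.849)² = 2.0092 kg·m².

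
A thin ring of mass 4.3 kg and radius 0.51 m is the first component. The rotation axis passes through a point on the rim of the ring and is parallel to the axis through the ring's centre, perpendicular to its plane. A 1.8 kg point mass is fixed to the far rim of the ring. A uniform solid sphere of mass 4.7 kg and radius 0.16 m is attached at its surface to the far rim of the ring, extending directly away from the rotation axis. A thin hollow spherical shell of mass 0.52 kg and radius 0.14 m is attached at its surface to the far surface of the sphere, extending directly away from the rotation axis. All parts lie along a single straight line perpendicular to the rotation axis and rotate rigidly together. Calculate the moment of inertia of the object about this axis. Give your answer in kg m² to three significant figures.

11.8

Thin ring: I_cm = MR² = (4.3)(0.51)² = 1.1184 kg m²; centre at d = 0.51 m, so the parallel axis theorem gives I = 1.1184 + (4.3)(0.51)² = 2.2369 kg m².
Point mass: I_cm = 0; centre at d = 0.51 + 0.51 = 1.02 m, so the parallel axis theorem gives I = 0 + (1.8)(1.02)² = 1.8727 kg m².
Solid sphere: I_cm = (2/5)MR² = (2/5)(4.7)(0.16)² = 0.048128 kg m²; centre at d = 0.51 + 0.51 + 0.16 = 1.18 m, so the parallel axis theorem gives I = 0.048128 + (4.7)(1.18)² = 6.5924 kg m².
Spherical shell: I_cm = (2/3)MR² = (2/3)(0.52)(0.14)² = 0.0067947 kg m²; centre at d = 0.51 + 0.51 + 0.16 + 0.16 + 0.14 = 1.48 m, so the parallel axis theorem gives I = 0.0067947 + (0.52)(1.48)² = 1.1458 kg m².
Total I = 2.2369 + 1.8727 + 6.5924 + 1.1458 = 11.848 kg m².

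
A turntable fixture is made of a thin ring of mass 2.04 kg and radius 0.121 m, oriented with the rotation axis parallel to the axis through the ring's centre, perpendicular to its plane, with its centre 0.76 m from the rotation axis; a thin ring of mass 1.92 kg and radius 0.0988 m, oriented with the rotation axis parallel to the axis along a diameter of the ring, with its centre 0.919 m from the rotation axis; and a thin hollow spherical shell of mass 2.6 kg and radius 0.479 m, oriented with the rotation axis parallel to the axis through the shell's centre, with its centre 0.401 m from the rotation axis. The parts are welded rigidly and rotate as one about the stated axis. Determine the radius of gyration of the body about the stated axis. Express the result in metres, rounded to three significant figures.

Thin ring: I_cm = MR² = (2.04)(0.121)² = 0.029868 kg·m²; centre at d = 0.76 m, so I = I_cm + Md² gives I = 0.029868 + (2.04)(0.76)² = 1.2082 kg·m².
Thin ring: I_cm = (1/2)MR² = (1/2)(1.92)(0.0988)² = 0.009371 kg·m²; centre at d = 0.919 m, so I = I_cm + Md² gives I = 0.009371 + (1.92)(0.919)² = 1.6309 kg·m².
Spherical shell: I_cm = (2/3)MR² = (2/3)(2.6)(0.479)² = 0.3977 kg·m²; centre at d = 0.401 m, so I = I_cm + Md² gives I = 0.3977 + (2.6)(0.401)² = 0.81578 kg·m².
Total I = 3.6549 kg·m²; total mass M = 6.56 kg.
k = √(I/M) = √(3.6549/6.56) = 0.74642 m.

0.746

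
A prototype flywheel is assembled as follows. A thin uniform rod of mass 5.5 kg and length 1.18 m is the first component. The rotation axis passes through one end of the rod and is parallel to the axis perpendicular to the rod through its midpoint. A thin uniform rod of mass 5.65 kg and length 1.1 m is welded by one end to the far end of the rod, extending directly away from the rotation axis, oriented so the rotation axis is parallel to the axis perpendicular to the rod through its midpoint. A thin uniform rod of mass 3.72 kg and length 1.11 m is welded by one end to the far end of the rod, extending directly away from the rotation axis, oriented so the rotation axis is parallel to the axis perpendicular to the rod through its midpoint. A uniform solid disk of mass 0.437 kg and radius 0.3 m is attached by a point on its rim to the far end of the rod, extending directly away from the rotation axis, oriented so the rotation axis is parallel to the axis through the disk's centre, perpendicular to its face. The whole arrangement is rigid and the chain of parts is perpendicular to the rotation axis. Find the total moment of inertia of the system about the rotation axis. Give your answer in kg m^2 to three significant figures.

Thin rod: I_cm = (1/12)ML² = (1/12)(5.5)(1.18)² = 0.63818 kg m^2; centre at d = 0.59 m, so the parallel axis theorem gives I = 0.63818 + (5.5)(0.59)² = 2.5527 kg m^2.
Thin rod: I_cm = (1/12)ML² = (1/12)(5.65)(1.1)² = 0.56971 kg m^2; centre at d = 0.59 + 0.59 + 0.55 = 1.73 m, so the parallel axis theorem gives I = 0.56971 + (5.65)(1.73)² = 17.48 kg m^2.
Thin rod: I_cm = (1/12)ML² = (1/12)(3.72)(1.11)² = 0.38195 kg m^2; centre at d = 0.59 + 0.59 + 0.55 + 0.55 + 0.555 = 2.835 m, so the parallel axis theorem gives I = 0.38195 + (3.72)(2.835)² = 30.28 kg m^2.
Solid disk: I_cm = (1/2)MR² = (1/2)(0.437)(0.3)² = 0.019665 kg m^2; centre at d = 0.59 + 0.59 + 0.55 + 0.55 + 0.555 + 0.555 + 0.3 = 3.69 m, so the parallel axis theorem gives I = 0.019665 + (0.437)(3.69)² = 5.9699 kg m^2.
Total I = 2.5527 + 17.48 + 30.28 + 5.9699 = 56.283 kg m^2.

56.3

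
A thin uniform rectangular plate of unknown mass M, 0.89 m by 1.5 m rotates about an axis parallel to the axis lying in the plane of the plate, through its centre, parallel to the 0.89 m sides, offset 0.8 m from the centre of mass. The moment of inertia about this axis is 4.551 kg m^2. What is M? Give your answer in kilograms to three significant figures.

I = I_cm + Md² = (1/12)Mb² + Md² = M·[0.0833333·(1.5)² + (0.8)²] = M·0.8275.
So M = 4.551 / 0.8275 = 5.4997 kg.

5.50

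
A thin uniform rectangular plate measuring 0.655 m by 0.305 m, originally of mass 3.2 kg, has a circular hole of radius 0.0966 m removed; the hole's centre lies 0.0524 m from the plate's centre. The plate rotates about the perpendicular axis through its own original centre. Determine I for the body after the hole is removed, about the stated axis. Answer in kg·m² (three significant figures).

Unpierced body about its centre: I₀ = (1/12)M(a²+b²) = (1/12)(3.2)[(0.655)² + (0.305)²] = 0.13921 kg·m².
The removed disk has mass m = M·πr²/(ab) = (3.2)·π(0.0966)²/(0.655·0.305) = 0.46958 kg (same uniform areal density).
Its moment of inertia about the rotation axis (parallel-axis theorem): I_hole = (1/2)mr² + md² = (1/2)(0.46958)(0.0966)² + (0.46958)(0.0524)² = 0.0034803 kg·m².
Treating the hole as negative mass, I = I₀ − I_hole = 0.13921 − 0.0034803 = 0.13573 kg·m².

0.136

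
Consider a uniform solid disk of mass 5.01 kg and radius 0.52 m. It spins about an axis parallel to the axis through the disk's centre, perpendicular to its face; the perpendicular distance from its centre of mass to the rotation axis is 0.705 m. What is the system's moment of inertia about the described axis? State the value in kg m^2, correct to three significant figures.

3.17

I_cm = (1/2)MR² = (1/2)(5.01)(0.52)² = 0.67735 kg m^2; centre at d = 0.705 m, so the parallel axis theorem gives I = 0.67735 + (5.01)(0.705)² = 3.1674 kg m^2.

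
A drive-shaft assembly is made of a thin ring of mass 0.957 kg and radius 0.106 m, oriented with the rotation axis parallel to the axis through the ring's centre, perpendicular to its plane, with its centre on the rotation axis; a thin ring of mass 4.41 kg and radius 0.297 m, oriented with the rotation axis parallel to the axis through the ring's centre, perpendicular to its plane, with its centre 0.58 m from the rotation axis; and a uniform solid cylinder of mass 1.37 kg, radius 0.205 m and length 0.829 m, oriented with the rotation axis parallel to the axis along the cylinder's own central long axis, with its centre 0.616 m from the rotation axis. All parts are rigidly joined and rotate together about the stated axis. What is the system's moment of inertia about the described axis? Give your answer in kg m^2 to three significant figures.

Thin ring: I_cm = MR² = (0.957)(0.106)² = 0.010753 kg m^2; axis through the centre, so I = 0.010753 kg m^2.
Thin ring: I_cm = MR² = (4.41)(0.297)² = 0.389 kg m^2; centre at d = 0.58 m, so I = I_cm + Md² gives I = 0.389 + (4.41)(0.58)² = 1.8725 kg m^2.
Solid cylinder: I_cm = (1/2)MR² = (1/2)(1.37)(0.205)² = 0.028787 kg m^2; centre at d = 0.616 m, so I = I_cm + Md² gives I = 0.028787 + (1.37)(0.616)² = 0.54864 kg m^2.
Total I = 0.010753 + 1.8725 + 0.54864 = 2.4319 kg m^2.

2.43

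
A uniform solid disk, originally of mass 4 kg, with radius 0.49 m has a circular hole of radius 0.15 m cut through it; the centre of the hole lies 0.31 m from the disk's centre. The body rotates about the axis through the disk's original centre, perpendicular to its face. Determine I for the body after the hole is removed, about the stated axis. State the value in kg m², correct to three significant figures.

0.440

Unpierced body about its centre: I₀ = (1/2)MR² = (1/2)(4)(0.49)² = 0.4802 kg m².
The removed disk has mass m = M·(r/R)² = (4)(0.15/0.49)² = 0.37484 kg (same uniform areal density).
Its moment of inertia about the rotation axis (parallel-axis theorem): I_hole = (1/2)mr² + md² = (1/2)(0.37484)(0.15)² + (0.37484)(0.31)² = 0.040239 kg m².
Treating the hole as negative mass, I = I₀ − I_hole = 0.4802 − 0.040239 = 0.43996 kg m².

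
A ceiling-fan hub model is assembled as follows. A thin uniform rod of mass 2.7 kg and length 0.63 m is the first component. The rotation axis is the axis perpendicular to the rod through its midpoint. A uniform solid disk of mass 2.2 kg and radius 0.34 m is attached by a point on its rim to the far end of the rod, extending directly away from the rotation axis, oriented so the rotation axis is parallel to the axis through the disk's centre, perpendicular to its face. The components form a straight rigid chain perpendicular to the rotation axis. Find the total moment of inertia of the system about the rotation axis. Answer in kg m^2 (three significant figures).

Thin rod: I_cm = (1/12)ML² = (1/12)(2.7)(0.63)² = 0.089303 kg m^2; axis through the centre, so I = 0.089303 kg m^2.
Solid disk: I_cm = (1/2)MR² = (1/2)(2.2)(0.34)² = 0.12716 kg m^2; centre at d = 0.315 + 0.34 = 0.655 m, so the parallel axis theorem gives I = 0.12716 + (2.2)(0.655)² = 1.071 kg m^2.
Total I = 0.089303 + 1.071 = 1.1603 kg m^2.

1.16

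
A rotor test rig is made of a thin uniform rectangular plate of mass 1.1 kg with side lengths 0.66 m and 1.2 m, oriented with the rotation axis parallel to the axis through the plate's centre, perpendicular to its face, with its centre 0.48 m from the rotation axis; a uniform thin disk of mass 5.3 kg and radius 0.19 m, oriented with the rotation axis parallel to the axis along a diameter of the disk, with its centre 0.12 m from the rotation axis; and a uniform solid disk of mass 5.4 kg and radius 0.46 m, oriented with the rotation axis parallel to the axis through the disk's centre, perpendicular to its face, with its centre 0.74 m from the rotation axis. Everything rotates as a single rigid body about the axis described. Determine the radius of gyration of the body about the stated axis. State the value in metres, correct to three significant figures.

0.588

Rectangular plate: I_cm = (1/12)M(a²+b²) = (1/12)(1.1)[(0.66)² + (1.2)²] = 0.17193 kg m²; centre at d = 0.48 m, so the parallel axis theorem gives I = 0.17193 + (1.1)(0.48)² = 0.42537 kg m².
Thin disk: I_cm = (1/4)MR² = (1/4)(5.3)(0.19)² = 0.047833 kg m²; centre at d = 0.12 m, so the parallel axis theorem gives I = 0.047833 + (5.3)(0.12)² = 0.12415 kg m².
Solid disk: I_cm = (1/2)MR² = (1/2)(5.4)(0.46)² = 0.57132 kg m²; centre at d = 0.74 m, so the parallel axis theorem gives I = 0.57132 + (5.4)(0.74)² = 3.5284 kg m².
Total I = 4.0779 kg m²; total mass M = 11.8 kg.
k = √(I/M) = √(4.0779/11.8) = 0.58786 m.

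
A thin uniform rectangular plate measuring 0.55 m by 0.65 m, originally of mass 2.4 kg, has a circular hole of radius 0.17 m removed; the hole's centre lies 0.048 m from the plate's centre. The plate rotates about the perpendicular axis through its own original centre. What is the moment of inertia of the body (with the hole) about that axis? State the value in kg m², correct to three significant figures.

0.135

Unpierced body about its centre: I₀ = (1/12)M(a²+b²) = (1/12)(2.4)[(0.55)² + (0.65)²] = 0.145 kg m².
The removed disk has mass m = M·πr²/(ab) = (2.4)·π(0.17)²/(0.55·0.65) = 0.60951 kg (same uniform areal density).
Its moment of inertia about the rotation axis (parallel-axis theorem): I_hole = (1/2)mr² + md² = (1/2)(0.60951)(0.17)² + (0.60951)(0.048)² = 0.010212 kg m².
Treating the hole as negative mass, I = I₀ − I_hole = 0.145 − 0.010212 = 0.13479 kg m².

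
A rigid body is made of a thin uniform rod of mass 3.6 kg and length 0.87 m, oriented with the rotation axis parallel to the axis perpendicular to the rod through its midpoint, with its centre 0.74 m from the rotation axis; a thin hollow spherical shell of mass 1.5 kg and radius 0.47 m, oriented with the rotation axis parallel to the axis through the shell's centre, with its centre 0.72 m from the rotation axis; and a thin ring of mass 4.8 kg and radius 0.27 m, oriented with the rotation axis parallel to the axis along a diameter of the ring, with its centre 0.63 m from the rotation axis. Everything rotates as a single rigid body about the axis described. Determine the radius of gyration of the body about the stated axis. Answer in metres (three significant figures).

0.730

Thin rod: I_cm = (1/12)ML² = (1/12)(3.6)(0.87)² = 0.22707 kg·m²; centre at d = 0.74 m, so I = I_cm + Md² gives I = 0.22707 + (3.6)(0.74)² = 2.1984 kg·m².
Spherical shell: I_cm = (2/3)MR² = (2/3)(1.5)(0.47)² = 0.2209 kg·m²; centre at d = 0.72 m, so I = I_cm + Md² gives I = 0.2209 + (1.5)(0.72)² = 0.9985 kg·m².
Thin ring: I_cm = (1/2)MR² = (1/2)(4.8)(0.27)² = 0.17496 kg·m²; centre at d = 0.63 m, so I = I_cm + Md² gives I = 0.17496 + (4.8)(0.63)² = 2.0801 kg·m².
Total I = 5.277 kg·m²; total mass M = 9.9 kg.
k = √(I/M) = √(5.277/9.9) = 0.73009 m.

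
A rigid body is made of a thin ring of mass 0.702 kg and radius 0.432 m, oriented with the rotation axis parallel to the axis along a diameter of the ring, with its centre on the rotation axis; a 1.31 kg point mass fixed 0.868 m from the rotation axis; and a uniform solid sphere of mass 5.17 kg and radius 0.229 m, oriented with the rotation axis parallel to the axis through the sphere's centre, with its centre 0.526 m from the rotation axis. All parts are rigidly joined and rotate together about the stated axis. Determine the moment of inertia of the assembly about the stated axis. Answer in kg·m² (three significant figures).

2.59

Thin ring: I_cm = (1/2)MR² = (1/2)(0.702)(0.432)² = 0.065505 kg·m²; axis through the centre, so I = 0.065505 kg·m².
Point mass: I_cm = 0; centre at d = 0.868 m, so the parallel axis theorem gives I = 0 + (1.31)(0.868)² = 0.98699 kg·m².
Solid sphere: I_cm = (2/5)MR² = (2/5)(5.17)(0.229)² = 0.10845 kg·m²; centre at d = 0.526 m, so the parallel axis theorem gives I = 0.10845 + (5.17)(0.526)² = 1.5389 kg·m².
Total I = 0.065505 + 0.98699 + 1.5389 = 2.5914 kg·m².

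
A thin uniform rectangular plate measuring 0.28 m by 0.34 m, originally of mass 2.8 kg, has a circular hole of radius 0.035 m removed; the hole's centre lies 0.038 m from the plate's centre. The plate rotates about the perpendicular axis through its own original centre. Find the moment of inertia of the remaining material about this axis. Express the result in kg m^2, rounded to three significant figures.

Unpierced body about its centre: I₀ = (1/12)M(a²+b²) = (1/12)(2.8)[(0.28)² + (0.34)²] = 0.045267 kg m^2.
The removed disk has mass m = M·πr²/(ab) = (2.8)·π(0.035)²/(0.28·0.34) = 0.11319 kg (same uniform areal density).
Its moment of inertia about the rotation axis (parallel-axis theorem): I_hole = (1/2)mr² + md² = (1/2)(0.11319)(0.035)² + (0.11319)(0.038)² = 0.00023277 kg m^2.
Treating the hole as negative mass, I = I₀ − I_hole = 0.045267 − 0.00023277 = 0.045034 kg m^2.

0.0450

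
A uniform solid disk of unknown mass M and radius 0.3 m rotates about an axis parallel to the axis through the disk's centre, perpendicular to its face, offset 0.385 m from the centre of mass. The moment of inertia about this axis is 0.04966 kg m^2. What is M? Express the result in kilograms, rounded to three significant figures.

0.257

I = I_cm + Md² = (1/2)MR² + Md² = M·[0.5·(0.3)² + (0.385)²] = M·0.19322.
So M = 0.04966 / 0.19322 = 0.25701 kg.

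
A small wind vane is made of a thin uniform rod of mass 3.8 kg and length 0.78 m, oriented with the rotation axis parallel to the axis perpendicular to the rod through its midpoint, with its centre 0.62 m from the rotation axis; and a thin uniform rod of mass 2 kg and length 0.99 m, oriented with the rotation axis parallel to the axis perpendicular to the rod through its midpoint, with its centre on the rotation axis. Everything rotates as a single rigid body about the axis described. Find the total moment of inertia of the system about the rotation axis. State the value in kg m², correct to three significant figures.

1.82

Thin rod: I_cm = (1/12)ML² = (1/12)(3.8)(0.78)² = 0.19266 kg m²; centre at d = 0.62 m, so I = I_cm + Md² gives I = 0.19266 + (3.8)(0.62)² = 1.6534 kg m².
Thin rod: I_cm = (1/12)ML² = (1/12)(2)(0.99)² = 0.16335 kg m²; axis through the centre, so I = 0.16335 kg m².
Total I = 1.6534 + 0.16335 = 1.8167 kg m².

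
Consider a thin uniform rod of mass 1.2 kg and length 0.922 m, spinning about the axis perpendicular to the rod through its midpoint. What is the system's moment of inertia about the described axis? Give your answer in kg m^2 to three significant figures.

I_cm = (1/12)ML² = (1/12)(1.2)(0.922)² = 0.085008 kg m^2; axis through the centre, so I = 0.085008 kg m^2.

0.0850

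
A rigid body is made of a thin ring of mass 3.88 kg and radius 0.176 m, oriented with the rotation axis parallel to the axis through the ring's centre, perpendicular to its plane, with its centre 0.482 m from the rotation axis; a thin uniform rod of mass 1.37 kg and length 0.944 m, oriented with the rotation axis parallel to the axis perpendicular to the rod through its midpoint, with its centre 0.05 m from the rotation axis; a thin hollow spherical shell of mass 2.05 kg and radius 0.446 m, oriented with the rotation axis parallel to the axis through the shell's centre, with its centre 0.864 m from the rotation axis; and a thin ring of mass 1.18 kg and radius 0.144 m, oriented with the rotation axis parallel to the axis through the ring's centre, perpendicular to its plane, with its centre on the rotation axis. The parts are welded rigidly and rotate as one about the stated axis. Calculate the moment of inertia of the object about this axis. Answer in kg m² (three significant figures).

2.95

Thin ring: I_cm = MR² = (3.88)(0.176)² = 0.12019 kg m²; centre at d = 0.482 m, so the parallel axis theorem gives I = 0.12019 + (3.88)(0.482)² = 1.0216 kg m².
Thin rod: I_cm = (1/12)ML² = (1/12)(1.37)(0.944)² = 0.10174 kg m²; centre at d = 0.05 m, so the parallel axis theorem gives I = 0.10174 + (1.37)(0.05)² = 0.10516 kg m².
Spherical shell: I_cm = (2/3)MR² = (2/3)(2.05)(0.446)² = 0.27185 kg m²; centre at d = 0.864 m, so the parallel axis theorem gives I = 0.27185 + (2.05)(0.864)² = 1.8022 kg m².
Thin ring: I_cm = MR² = (1.18)(0.144)² = 0.024468 kg m²; axis through the centre, so I = 0.024468 kg m².
Total I = 1.0216 + 0.10516 + 1.8022 + 0.024468 = 2.9534 kg m².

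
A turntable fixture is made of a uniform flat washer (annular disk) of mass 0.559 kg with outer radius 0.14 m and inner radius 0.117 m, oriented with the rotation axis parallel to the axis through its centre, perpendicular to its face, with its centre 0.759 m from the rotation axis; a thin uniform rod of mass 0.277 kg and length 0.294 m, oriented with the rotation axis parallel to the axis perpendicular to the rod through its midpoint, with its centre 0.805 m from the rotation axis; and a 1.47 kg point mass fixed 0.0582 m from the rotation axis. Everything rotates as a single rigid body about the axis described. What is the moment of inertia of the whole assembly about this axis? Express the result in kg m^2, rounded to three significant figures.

Annular disk: I_cm = (1/2)M(R²+r²) = (1/2)(0.559)[(0.14)² + (0.117)²] = 0.0093043 kg m^2; centre at d = 0.759 m, so the parallel axis theorem gives I = 0.0093043 + (0.559)(0.759)² = 0.33133 kg m^2.
Thin rod: I_cm = (1/12)ML² = (1/12)(0.277)(0.294)² = 0.0019952 kg m^2; centre at d = 0.805 m, so the parallel axis theorem gives I = 0.0019952 + (0.277)(0.805)² = 0.1815 kg m^2.
Point mass: I_cm = 0; centre at d = 0.0582 m, so the parallel axis theorem gives I = 0 + (1.47)(0.0582)² = 0.0049792 kg m^2.
Total I = 0.33133 + 0.1815 + 0.0049792 = 0.51781 kg m^2.

0.518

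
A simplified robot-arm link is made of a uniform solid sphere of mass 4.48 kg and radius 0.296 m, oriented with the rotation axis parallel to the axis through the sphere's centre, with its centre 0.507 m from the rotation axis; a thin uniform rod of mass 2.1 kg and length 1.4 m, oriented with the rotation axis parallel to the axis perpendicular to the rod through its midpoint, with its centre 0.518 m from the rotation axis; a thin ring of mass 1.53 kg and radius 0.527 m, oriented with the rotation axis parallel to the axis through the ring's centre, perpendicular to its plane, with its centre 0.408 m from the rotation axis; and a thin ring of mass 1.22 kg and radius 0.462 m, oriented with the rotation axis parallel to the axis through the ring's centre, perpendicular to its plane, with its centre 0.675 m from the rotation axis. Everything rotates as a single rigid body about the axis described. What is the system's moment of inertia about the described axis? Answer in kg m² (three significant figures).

3.71

Solid sphere: I_cm = (2/5)MR² = (2/5)(4.48)(0.296)² = 0.15701 kg m²; centre at d = 0.507 m, so I = I_cm + Md² gives I = 0.15701 + (4.48)(0.507)² = 1.3086 kg m².
Thin rod: I_cm = (1/12)ML² = (1/12)(2.1)(1.4)² = 0.343 kg m²; centre at d = 0.518 m, so I = I_cm + Md² gives I = 0.343 + (2.1)(0.518)² = 0.90648 kg m².
Thin ring: I_cm = MR² = (1.53)(0.527)² = 0.42493 kg m²; centre at d = 0.408 m, so I = I_cm + Md² gives I = 0.42493 + (1.53)(0.408)² = 0.67962 kg m².
Thin ring: I_cm = MR² = (1.22)(0.462)² = 0.2604 kg m²; centre at d = 0.675 m, so I = I_cm + Md² gives I = 0.2604 + (1.22)(0.675)² = 0.81626 kg m².
Total I = 1.3086 + 0.90648 + 0.67962 + 0.81626 = 3.7109 kg m².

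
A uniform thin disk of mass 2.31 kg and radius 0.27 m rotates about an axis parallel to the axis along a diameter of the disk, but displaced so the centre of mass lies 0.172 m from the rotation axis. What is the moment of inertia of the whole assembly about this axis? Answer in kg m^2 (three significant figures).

0.110

I_cm = (1/4)MR² = (1/4)(2.31)(0.27)² = 0.0421 kg m^2; centre at d = 0.172 m, so I = I_cm + Md² gives I = 0.0421 + (2.31)(0.172)² = 0.11044 kg m^2.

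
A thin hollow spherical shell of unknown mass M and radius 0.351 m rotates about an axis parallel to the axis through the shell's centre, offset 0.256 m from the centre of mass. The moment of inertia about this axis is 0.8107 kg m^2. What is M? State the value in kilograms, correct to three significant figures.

5.49

I = I_cm + Md² = (2/3)MR² + Md² = M·[0.666667·(0.351)² + (0.256)²] = M·0.14767.
So M = 0.8107 / 0.14767 = 5.4899 kg.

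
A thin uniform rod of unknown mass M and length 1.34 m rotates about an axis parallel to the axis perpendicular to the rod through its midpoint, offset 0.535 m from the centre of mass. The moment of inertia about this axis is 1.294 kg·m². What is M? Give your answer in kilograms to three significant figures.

2.97

I = I_cm + Md² = (1/12)ML² + Md² = M·[0.0833333·(1.34)² + (0.535)²] = M·0.43586.
So M = 1.294 / 0.43586 = 2.9689 kg.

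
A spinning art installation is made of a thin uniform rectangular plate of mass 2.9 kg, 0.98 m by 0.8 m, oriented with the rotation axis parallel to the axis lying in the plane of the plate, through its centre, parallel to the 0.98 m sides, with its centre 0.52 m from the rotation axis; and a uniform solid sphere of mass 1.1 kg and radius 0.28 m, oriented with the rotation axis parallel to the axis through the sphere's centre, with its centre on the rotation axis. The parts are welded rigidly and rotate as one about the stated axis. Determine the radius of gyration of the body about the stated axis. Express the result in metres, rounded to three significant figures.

Rectangular plate: I_cm = (1/12)Mb² = (1/12)(2.9)(0.8)² = 0.15467 kg·m²; centre at d = 0.52 m, so I = I_cm + Md² gives I = 0.15467 + (2.9)(0.52)² = 0.93883 kg·m².
Solid sphere: I_cm = (2/5)MR² = (2/5)(1.1)(0.28)² = 0.034496 kg·m²; axis through the centre, so I = 0.034496 kg·m².
Total I = 0.97332 kg·m²; total mass M = 4 kg.
k = √(I/M) = √(0.97332/4) = 0.49329 m.

0.493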